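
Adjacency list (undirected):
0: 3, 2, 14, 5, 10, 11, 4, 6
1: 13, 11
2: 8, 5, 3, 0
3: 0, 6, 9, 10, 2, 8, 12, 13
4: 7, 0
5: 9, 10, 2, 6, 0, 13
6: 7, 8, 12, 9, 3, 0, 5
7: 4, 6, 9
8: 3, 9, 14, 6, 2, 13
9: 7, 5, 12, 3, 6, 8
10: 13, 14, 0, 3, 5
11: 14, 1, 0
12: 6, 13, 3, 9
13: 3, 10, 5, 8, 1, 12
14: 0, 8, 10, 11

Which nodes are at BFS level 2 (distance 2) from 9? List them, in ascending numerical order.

Level 0: 9
Level 1: 3, 5, 6, 7, 8, 12
Level 2: 0, 2, 4, 10, 13, 14
Level 3: 1, 11

0, 2, 4, 10, 13, 14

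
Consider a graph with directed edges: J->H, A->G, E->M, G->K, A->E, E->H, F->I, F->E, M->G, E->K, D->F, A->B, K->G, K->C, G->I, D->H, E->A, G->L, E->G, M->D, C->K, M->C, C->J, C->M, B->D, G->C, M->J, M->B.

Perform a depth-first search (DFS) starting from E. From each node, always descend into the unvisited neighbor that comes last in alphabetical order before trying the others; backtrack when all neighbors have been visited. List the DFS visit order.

Visit E
E → M
M → J
J → H
M → G
G → L
G → K
K → C
G → I
M → D
D → F
M → B
E → A

E → M → J → H → G → L → K → C → I → D → F → B → A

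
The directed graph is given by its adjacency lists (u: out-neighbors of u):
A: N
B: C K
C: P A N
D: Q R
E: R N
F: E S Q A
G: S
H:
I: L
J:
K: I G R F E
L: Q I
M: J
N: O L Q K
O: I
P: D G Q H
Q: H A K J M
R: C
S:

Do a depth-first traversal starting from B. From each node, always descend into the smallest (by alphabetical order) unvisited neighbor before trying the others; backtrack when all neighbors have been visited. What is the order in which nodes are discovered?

Visit B
B → C
C → A
A → N
N → K
K → E
E → R
K → F
F → Q
Q → H
Q → J
Q → M
F → S
K → G
K → I
I → L
N → O
C → P
P → D

B, C, A, N, K, E, R, F, Q, H, J, M, S, G, I, L, O, P, D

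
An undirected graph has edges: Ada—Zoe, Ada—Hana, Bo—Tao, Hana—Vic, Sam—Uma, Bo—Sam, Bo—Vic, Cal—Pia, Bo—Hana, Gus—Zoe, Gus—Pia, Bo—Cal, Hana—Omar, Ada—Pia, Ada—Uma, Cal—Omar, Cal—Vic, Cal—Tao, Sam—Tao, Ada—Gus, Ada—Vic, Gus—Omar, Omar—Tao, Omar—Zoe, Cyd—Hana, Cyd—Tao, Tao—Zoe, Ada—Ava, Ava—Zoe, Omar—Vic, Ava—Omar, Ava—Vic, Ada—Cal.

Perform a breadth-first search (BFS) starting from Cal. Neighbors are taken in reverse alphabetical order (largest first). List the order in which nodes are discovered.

Visit Cal; enqueue Vic, Tao, Pia, Omar, Bo, Ada → queue [Vic, Tao, Pia, Omar, Bo, Ada]
Visit Vic; enqueue Hana, Ava → queue [Tao, Pia, Omar, Bo, Ada, Hana, Ava]
Visit Tao; enqueue Zoe, Sam, Cyd → queue [Pia, Omar, Bo, Ada, Hana, Ava, Zoe, Sam, Cyd]
Visit Pia; enqueue Gus → queue [Omar, Bo, Ada, Hana, Ava, Zoe, Sam, Cyd, Gus]
Visit Omar → queue [Bo, Ada, Hana, Ava, Zoe, Sam, Cyd, Gus]
Visit Bo → queue [Ada, Hana, Ava, Zoe, Sam, Cyd, Gus]
Visit Ada; enqueue Uma → queue [Hana, Ava, Zoe, Sam, Cyd, Gus, Uma]
Visit Hana → queue [Ava, Zoe, Sam, Cyd, Gus, Uma]
Visit Ava → queue [Zoe, Sam, Cyd, Gus, Uma]
Visit Zoe → queue [Sam, Cyd, Gus, Uma]
Visit Sam → queue [Cyd, Gus, Uma]
Visit Cyd → queue [Gus, Uma]
Visit Gus → queue [Uma]
Visit Uma → queue []

Cal, Vic, Tao, Pia, Omar, Bo, Ada, Hana, Ava, Zoe, Sam, Cyd, Gus, Uma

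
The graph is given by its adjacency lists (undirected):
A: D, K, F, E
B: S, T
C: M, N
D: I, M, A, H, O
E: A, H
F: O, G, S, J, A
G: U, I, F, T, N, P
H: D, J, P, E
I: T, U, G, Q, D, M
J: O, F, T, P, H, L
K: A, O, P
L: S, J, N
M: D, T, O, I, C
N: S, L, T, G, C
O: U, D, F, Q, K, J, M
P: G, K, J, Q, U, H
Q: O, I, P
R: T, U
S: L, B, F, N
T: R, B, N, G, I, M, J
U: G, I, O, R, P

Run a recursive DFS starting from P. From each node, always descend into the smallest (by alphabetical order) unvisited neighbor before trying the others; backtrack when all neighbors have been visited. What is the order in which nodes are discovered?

P -> G -> F -> A -> D -> H -> E -> J -> L -> N -> C -> M -> I -> Q -> O -> K -> U -> R -> T -> B -> S

Visit P
P → G
G → F
F → A
A → D
D → H
H → E
H → J
J → L
L → N
N → C
C → M
M → I
I → Q
Q → O
O → K
O → U
U → R
R → T
T → B
B → S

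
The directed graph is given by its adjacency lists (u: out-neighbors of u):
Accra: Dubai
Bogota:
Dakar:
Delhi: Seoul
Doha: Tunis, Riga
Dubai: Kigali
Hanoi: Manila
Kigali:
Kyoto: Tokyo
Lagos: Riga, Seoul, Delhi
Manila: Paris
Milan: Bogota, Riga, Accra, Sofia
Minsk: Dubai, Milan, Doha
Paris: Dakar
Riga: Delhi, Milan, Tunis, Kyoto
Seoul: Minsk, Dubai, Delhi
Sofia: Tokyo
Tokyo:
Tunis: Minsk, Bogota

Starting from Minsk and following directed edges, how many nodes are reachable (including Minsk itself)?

14

BFS from Minsk visits: Minsk, Dubai, Milan, Doha, Kigali, Bogota, Riga, Accra, Sofia, Tunis, Delhi, Kyoto, Tokyo, Seoul
Reachable nodes: 14 of 19 total.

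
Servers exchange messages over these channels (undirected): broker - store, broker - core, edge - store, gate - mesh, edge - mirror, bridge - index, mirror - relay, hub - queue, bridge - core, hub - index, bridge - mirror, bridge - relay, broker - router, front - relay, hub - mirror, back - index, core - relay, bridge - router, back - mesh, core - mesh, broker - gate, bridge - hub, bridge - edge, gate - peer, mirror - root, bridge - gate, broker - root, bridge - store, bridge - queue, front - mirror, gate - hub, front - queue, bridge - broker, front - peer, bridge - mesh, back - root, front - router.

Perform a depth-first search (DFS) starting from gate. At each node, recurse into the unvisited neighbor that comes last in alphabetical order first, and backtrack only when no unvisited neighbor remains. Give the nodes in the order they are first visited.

Visit gate
gate → peer
peer → front
front → router
router → broker
broker → store
store → edge
edge → mirror
mirror → root
root → back
back → mesh
mesh → core
core → relay
relay → bridge
bridge → queue
queue → hub
hub → index

gate, peer, front, router, broker, store, edge, mirror, root, back, mesh, core, relay, bridge, queue, hub, index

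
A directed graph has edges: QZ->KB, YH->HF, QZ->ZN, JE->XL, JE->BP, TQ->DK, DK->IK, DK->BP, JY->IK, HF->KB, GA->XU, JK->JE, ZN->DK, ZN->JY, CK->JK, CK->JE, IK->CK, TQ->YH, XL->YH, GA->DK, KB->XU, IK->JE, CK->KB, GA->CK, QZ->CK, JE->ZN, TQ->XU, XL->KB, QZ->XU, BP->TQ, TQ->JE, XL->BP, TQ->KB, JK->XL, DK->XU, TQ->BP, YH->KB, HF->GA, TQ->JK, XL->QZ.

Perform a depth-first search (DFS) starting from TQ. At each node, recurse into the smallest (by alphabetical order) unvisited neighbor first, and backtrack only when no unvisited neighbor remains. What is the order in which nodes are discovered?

Visit TQ
TQ → BP
TQ → DK
DK → IK
IK → CK
CK → JE
JE → XL
XL → KB
KB → XU
XL → QZ
QZ → ZN
ZN → JY
XL → YH
YH → HF
HF → GA
CK → JK

TQ, BP, DK, IK, CK, JE, XL, KB, XU, QZ, ZN, JY, YH, HF, GA, JK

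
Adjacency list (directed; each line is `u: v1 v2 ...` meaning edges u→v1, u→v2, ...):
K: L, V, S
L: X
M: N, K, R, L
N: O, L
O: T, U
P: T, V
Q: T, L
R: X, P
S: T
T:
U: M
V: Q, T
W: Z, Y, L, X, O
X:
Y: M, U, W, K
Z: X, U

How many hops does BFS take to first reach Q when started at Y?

3

Level 0: Y
Level 1: K, M, U, W
Level 2: L, N, O, R, S, V, X, Z
Level 3: P, Q, T
Q first appears at level 3.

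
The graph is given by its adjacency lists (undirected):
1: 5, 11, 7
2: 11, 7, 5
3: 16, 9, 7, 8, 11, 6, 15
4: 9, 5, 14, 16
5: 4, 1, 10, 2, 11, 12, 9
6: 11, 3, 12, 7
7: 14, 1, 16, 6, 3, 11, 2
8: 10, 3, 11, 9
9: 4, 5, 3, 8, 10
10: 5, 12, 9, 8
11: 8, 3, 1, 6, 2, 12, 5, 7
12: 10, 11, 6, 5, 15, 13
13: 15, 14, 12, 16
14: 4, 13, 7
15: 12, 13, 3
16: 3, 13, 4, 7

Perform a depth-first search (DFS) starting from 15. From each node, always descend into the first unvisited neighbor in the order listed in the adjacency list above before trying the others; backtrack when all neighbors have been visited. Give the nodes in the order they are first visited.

Visit 15
15 → 12
12 → 10
10 → 5
5 → 4
4 → 9
9 → 3
3 → 16
16 → 13
13 → 14
14 → 7
7 → 1
1 → 11
11 → 8
11 → 6
11 → 2

15 -> 12 -> 10 -> 5 -> 4 -> 9 -> 3 -> 16 -> 13 -> 14 -> 7 -> 1 -> 11 -> 8 -> 6 -> 2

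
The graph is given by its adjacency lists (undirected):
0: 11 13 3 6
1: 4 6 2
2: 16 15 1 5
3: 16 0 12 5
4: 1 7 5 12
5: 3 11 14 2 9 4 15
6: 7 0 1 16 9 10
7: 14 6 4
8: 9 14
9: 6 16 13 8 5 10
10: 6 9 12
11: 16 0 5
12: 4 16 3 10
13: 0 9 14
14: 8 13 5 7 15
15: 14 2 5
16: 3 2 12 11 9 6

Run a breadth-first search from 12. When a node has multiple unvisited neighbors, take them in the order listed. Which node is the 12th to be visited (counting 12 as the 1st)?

Visit 12; enqueue 4, 16, 3, 10 → queue [4, 16, 3, 10]
Visit 4; enqueue 1, 7, 5 → queue [16, 3, 10, 1, 7, 5]
Visit 16; enqueue 2, 11, 9, 6 → queue [3, 10, 1, 7, 5, 2, 11, 9, 6]
Visit 3; enqueue 0 → queue [10, 1, 7, 5, 2, 11, 9, 6, 0]
Visit 10 → queue [1, 7, 5, 2, 11, 9, 6, 0]
Visit 1 → queue [7, 5, 2, 11, 9, 6, 0]
Visit 7; enqueue 14 → queue [5, 2, 11, 9, 6, 0, 14]
Visit 5; enqueue 15 → queue [2, 11, 9, 6, 0, 14, 15]
Visit 2 → queue [11, 9, 6, 0, 14, 15]
Visit 11 → queue [9, 6, 0, 14, 15]
Visit 9; enqueue 13, 8 → queue [6, 0, 14, 15, 13, 8]
Visit 6 → queue [0, 14, 15, 13, 8]
Visit 0 → queue [14, 15, 13, 8]
Visit 14 → queue [15, 13, 8]
Visit 15 → queue [13, 8]
Visit 13 → queue [8]
Visit 8 → queue []

Visit order: 12, 4, 16, 3, 10, 1, 7, 5, 2, 11, 9, 6, 0, 14, 15, 13, 8

6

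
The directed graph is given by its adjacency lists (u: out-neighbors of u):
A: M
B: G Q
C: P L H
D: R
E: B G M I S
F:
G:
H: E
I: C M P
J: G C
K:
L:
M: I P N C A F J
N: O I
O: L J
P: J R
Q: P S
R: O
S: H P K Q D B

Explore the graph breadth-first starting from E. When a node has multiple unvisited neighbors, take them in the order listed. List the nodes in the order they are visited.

Visit E; enqueue B, G, M, I, S → queue [B, G, M, I, S]
Visit B; enqueue Q → queue [G, M, I, S, Q]
Visit G → queue [M, I, S, Q]
Visit M; enqueue P, N, C, A, F, J → queue [I, S, Q, P, N, C, A, F, J]
Visit I → queue [S, Q, P, N, C, A, F, J]
Visit S; enqueue H, K, D → queue [Q, P, N, C, A, F, J, H, K, D]
Visit Q → queue [P, N, C, A, F, J, H, K, D]
Visit P; enqueue R → queue [N, C, A, F, J, H, K, D, R]
Visit N; enqueue O → queue [C, A, F, J, H, K, D, R, O]
Visit C; enqueue L → queue [A, F, J, H, K, D, R, O, L]
Visit A → queue [F, J, H, K, D, R, O, L]
Visit F → queue [J, H, K, D, R, O, L]
Visit J → queue [H, K, D, R, O, L]
Visit H → queue [K, D, R, O, L]
Visit K → queue [D, R, O, L]
Visit D → queue [R, O, L]
Visit R → queue [O, L]
Visit O → queue [L]
Visit L → queue []

E → B → G → M → I → S → Q → P → N → C → A → F → J → H → K → D → R → O → L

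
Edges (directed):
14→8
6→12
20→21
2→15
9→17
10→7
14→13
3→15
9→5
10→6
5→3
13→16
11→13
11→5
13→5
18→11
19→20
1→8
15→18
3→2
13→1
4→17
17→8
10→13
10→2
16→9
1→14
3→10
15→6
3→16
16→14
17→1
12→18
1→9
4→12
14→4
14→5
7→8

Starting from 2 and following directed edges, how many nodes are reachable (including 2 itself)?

18

BFS from 2 visits: 2, 15, 18, 6, 11, 12, 13, 5, 16, 1, 3, 14, 9, 8, 10, 4, 17, 7
Reachable nodes: 18 of 21 total.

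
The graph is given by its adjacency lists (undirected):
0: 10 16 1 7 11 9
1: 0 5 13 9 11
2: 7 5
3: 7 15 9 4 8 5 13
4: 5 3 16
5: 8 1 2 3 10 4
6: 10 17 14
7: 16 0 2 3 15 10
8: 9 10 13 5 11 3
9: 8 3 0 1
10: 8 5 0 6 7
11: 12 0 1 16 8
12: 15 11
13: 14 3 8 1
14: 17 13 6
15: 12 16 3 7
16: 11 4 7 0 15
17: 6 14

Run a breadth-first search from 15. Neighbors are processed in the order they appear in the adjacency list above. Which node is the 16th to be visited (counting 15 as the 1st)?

Visit 15; enqueue 12, 16, 3, 7 → queue [12, 16, 3, 7]
Visit 12; enqueue 11 → queue [16, 3, 7, 11]
Visit 16; enqueue 4, 0 → queue [3, 7, 11, 4, 0]
Visit 3; enqueue 9, 8, 5, 13 → queue [7, 11, 4, 0, 9, 8, 5, 13]
Visit 7; enqueue 2, 10 → queue [11, 4, 0, 9, 8, 5, 13, 2, 10]
Visit 11; enqueue 1 → queue [4, 0, 9, 8, 5, 13, 2, 10, 1]
Visit 4 → queue [0, 9, 8, 5, 13, 2, 10, 1]
Visit 0 → queue [9, 8, 5, 13, 2, 10, 1]
Visit 9 → queue [8, 5, 13, 2, 10, 1]
Visit 8 → queue [5, 13, 2, 10, 1]
Visit 5 → queue [13, 2, 10, 1]
Visit 13; enqueue 14 → queue [2, 10, 1, 14]
Visit 2 → queue [10, 1, 14]
Visit 10; enqueue 6 → queue [1, 14, 6]
Visit 1 → queue [14, 6]
Visit 14; enqueue 17 → queue [6, 17]
Visit 6 → queue [17]
Visit 17 → queue []

Visit order: 15, 12, 16, 3, 7, 11, 4, 0, 9, 8, 5, 13, 2, 10, 1, 14, 6, 17

14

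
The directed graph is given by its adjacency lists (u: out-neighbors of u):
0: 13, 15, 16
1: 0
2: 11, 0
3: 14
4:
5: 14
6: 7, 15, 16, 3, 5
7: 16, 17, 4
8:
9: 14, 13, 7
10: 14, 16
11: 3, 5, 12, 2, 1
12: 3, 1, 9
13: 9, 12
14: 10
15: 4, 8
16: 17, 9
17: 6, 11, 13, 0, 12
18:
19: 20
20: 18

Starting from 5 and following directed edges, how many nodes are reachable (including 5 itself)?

BFS from 5 visits: 5, 14, 10, 16, 17, 9, 6, 11, 13, 0, 12, 7, 15, 3, 2, 1, 4, 8
Reachable nodes: 18 of 21 total.

18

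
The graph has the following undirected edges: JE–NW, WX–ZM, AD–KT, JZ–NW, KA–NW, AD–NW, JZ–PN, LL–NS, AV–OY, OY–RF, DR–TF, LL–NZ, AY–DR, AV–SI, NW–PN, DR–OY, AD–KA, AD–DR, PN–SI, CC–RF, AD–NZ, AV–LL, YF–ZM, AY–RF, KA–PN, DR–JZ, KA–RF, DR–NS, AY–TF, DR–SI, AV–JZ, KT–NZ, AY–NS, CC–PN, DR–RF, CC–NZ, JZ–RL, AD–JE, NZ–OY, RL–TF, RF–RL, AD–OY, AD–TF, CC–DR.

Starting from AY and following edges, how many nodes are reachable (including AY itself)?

BFS from AY visits: AY, DR, NS, RF, TF, AD, CC, JZ, OY, SI, LL, KA, RL, JE, KT, NW, NZ, PN, AV
Reachable nodes: 19 of 22 total.

19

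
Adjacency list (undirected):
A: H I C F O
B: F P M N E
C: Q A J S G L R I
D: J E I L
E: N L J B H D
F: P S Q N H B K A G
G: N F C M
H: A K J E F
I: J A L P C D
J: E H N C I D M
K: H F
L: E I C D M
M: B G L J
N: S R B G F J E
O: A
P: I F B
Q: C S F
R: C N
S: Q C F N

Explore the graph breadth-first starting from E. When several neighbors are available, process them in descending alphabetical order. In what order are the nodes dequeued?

Visit E; enqueue N, L, J, H, D, B → queue [N, L, J, H, D, B]
Visit N; enqueue S, R, G, F → queue [L, J, H, D, B, S, R, G, F]
Visit L; enqueue M, I, C → queue [J, H, D, B, S, R, G, F, M, I, C]
Visit J → queue [H, D, B, S, R, G, F, M, I, C]
Visit H; enqueue K, A → queue [D, B, S, R, G, F, M, I, C, K, A]
Visit D → queue [B, S, R, G, F, M, I, C, K, A]
Visit B; enqueue P → queue [S, R, G, F, M, I, C, K, A, P]
Visit S; enqueue Q → queue [R, G, F, M, I, C, K, A, P, Q]
Visit R → queue [G, F, M, I, C, K, A, P, Q]
Visit G → queue [F, M, I, C, K, A, P, Q]
Visit F → queue [M, I, C, K, A, P, Q]
Visit M → queue [I, C, K, A, P, Q]
Visit I → queue [C, K, A, P, Q]
Visit C → queue [K, A, P, Q]
Visit K → queue [A, P, Q]
Visit A; enqueue O → queue [P, Q, O]
Visit P → queue [Q, O]
Visit Q → queue [O]
Visit O → queue []

E -> N -> L -> J -> H -> D -> B -> S -> R -> G -> F -> M -> I -> C -> K -> A -> P -> Q -> O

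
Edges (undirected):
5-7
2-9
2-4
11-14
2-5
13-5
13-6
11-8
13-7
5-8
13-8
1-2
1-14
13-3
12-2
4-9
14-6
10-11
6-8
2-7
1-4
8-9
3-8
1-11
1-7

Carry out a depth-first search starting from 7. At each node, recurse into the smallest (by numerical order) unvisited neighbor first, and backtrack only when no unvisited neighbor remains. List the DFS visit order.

7 -> 1 -> 2 -> 4 -> 9 -> 8 -> 3 -> 13 -> 5 -> 6 -> 14 -> 11 -> 10 -> 12

Visit 7
7 → 1
1 → 2
2 → 4
4 → 9
9 → 8
8 → 3
3 → 13
13 → 5
13 → 6
6 → 14
14 → 11
11 → 10
2 → 12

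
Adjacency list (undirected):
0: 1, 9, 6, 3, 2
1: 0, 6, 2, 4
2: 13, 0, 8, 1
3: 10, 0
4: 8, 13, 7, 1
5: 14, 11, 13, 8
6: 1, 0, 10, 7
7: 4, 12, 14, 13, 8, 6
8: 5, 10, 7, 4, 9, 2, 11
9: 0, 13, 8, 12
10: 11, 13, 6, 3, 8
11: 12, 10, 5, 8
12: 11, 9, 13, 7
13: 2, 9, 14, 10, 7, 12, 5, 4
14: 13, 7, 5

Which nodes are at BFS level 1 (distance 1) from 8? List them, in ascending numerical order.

Level 0: 8
Level 1: 2, 4, 5, 7, 9, 10, 11
Level 2: 0, 1, 3, 6, 12, 13, 14

2, 4, 5, 7, 9, 10, 11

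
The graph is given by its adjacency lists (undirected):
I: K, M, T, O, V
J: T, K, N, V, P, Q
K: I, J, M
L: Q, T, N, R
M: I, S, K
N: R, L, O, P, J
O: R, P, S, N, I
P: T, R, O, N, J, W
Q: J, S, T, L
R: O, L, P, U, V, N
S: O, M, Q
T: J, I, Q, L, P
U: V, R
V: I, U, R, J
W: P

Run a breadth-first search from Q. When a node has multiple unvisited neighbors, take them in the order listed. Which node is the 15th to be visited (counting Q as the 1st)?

W

Visit Q; enqueue J, S, T, L → queue [J, S, T, L]
Visit J; enqueue K, N, V, P → queue [S, T, L, K, N, V, P]
Visit S; enqueue O, M → queue [T, L, K, N, V, P, O, M]
Visit T; enqueue I → queue [L, K, N, V, P, O, M, I]
Visit L; enqueue R → queue [K, N, V, P, O, M, I, R]
Visit K → queue [N, V, P, O, M, I, R]
Visit N → queue [V, P, O, M, I, R]
Visit V; enqueue U → queue [P, O, M, I, R, U]
Visit P; enqueue W → queue [O, M, I, R, U, W]
Visit O → queue [M, I, R, U, W]
Visit M → queue [I, R, U, W]
Visit I → queue [R, U, W]
Visit R → queue [U, W]
Visit U → queue [W]
Visit W → queue []

Visit order: Q, J, S, T, L, K, N, V, P, O, M, I, R, U, W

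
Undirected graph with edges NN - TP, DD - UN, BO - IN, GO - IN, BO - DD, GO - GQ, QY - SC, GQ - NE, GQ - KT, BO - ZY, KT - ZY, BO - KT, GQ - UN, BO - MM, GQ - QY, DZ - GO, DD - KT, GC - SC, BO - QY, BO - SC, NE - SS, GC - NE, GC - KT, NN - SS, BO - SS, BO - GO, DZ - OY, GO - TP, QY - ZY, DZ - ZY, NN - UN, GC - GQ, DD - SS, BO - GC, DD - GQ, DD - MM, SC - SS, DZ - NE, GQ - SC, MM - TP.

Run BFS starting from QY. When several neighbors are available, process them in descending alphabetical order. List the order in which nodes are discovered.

QY, ZY, SC, GQ, BO, KT, DZ, SS, GC, UN, NE, GO, DD, MM, IN, OY, NN, TP

Visit QY; enqueue ZY, SC, GQ, BO → queue [ZY, SC, GQ, BO]
Visit ZY; enqueue KT, DZ → queue [SC, GQ, BO, KT, DZ]
Visit SC; enqueue SS, GC → queue [GQ, BO, KT, DZ, SS, GC]
Visit GQ; enqueue UN, NE, GO, DD → queue [BO, KT, DZ, SS, GC, UN, NE, GO, DD]
Visit BO; enqueue MM, IN → queue [KT, DZ, SS, GC, UN, NE, GO, DD, MM, IN]
Visit KT → queue [DZ, SS, GC, UN, NE, GO, DD, MM, IN]
Visit DZ; enqueue OY → queue [SS, GC, UN, NE, GO, DD, MM, IN, OY]
Visit SS; enqueue NN → queue [GC, UN, NE, GO, DD, MM, IN, OY, NN]
Visit GC → queue [UN, NE, GO, DD, MM, IN, OY, NN]
Visit UN → queue [NE, GO, DD, MM, IN, OY, NN]
Visit NE → queue [GO, DD, MM, IN, OY, NN]
Visit GO; enqueue TP → queue [DD, MM, IN, OY, NN, TP]
Visit DD → queue [MM, IN, OY, NN, TP]
Visit MM → queue [IN, OY, NN, TP]
Visit IN → queue [OY, NN, TP]
Visit OY → queue [NN, TP]
Visit NN → queue [TP]
Visit TP → queue []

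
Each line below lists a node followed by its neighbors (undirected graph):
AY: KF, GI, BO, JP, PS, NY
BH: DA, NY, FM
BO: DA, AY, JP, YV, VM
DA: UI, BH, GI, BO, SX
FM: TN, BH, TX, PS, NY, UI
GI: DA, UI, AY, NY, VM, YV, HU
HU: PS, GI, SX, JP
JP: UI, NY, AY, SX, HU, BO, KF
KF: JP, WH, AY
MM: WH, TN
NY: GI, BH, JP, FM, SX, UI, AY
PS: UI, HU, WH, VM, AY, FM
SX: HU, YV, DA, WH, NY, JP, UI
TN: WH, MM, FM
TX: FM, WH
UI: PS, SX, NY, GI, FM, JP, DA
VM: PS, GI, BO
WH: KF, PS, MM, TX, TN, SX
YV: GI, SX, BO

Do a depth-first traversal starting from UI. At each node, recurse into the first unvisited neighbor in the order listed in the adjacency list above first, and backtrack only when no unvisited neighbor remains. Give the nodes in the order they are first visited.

UI, PS, HU, GI, DA, BH, NY, JP, AY, KF, WH, MM, TN, FM, TX, SX, YV, BO, VM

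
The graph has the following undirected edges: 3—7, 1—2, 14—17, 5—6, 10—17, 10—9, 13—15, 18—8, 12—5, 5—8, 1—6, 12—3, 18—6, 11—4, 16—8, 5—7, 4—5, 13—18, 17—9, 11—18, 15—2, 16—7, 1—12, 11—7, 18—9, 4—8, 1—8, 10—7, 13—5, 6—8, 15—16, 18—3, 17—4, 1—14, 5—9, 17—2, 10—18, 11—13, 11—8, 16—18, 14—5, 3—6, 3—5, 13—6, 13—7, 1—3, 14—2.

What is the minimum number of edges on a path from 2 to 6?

Level 0: 2
Level 1: 1, 14, 15, 17
Level 2: 3, 4, 5, 6, 8, 9, 10, 12, 13, 16
Level 3: 7, 11, 18
6 first appears at level 2.

2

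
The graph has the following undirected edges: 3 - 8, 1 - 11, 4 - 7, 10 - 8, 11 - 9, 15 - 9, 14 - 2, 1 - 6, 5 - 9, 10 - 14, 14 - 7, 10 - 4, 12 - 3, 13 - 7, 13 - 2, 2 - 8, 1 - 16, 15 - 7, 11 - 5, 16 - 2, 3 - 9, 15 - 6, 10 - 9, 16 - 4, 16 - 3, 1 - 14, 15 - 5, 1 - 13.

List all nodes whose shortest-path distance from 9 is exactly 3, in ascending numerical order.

2, 13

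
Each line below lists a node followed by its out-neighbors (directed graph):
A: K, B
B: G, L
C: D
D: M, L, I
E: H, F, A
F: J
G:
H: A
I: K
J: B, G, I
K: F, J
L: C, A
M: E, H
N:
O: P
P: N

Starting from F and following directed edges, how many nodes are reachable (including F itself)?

13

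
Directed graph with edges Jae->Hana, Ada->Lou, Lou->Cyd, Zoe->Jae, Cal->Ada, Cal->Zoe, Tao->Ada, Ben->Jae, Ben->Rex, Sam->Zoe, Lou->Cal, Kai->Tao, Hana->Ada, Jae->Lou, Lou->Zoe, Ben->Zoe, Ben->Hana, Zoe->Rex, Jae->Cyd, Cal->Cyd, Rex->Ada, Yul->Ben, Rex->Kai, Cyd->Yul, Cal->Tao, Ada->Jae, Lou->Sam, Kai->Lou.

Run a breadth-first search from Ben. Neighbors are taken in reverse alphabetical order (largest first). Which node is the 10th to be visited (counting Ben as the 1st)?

Visit Ben; enqueue Zoe, Rex, Jae, Hana → queue [Zoe, Rex, Jae, Hana]
Visit Zoe → queue [Rex, Jae, Hana]
Visit Rex; enqueue Kai, Ada → queue [Jae, Hana, Kai, Ada]
Visit Jae; enqueue Lou, Cyd → queue [Hana, Kai, Ada, Lou, Cyd]
Visit Hana → queue [Kai, Ada, Lou, Cyd]
Visit Kai; enqueue Tao → queue [Ada, Lou, Cyd, Tao]
Visit Ada → queue [Lou, Cyd, Tao]
Visit Lou; enqueue Sam, Cal → queue [Cyd, Tao, Sam, Cal]
Visit Cyd; enqueue Yul → queue [Tao, Sam, Cal, Yul]
Visit Tao → queue [Sam, Cal, Yul]
Visit Sam → queue [Cal, Yul]
Visit Cal → queue [Yul]
Visit Yul → queue []

Visit order: Ben, Zoe, Rex, Jae, Hana, Kai, Ada, Lou, Cyd, Tao, Sam, Cal, Yul

Tao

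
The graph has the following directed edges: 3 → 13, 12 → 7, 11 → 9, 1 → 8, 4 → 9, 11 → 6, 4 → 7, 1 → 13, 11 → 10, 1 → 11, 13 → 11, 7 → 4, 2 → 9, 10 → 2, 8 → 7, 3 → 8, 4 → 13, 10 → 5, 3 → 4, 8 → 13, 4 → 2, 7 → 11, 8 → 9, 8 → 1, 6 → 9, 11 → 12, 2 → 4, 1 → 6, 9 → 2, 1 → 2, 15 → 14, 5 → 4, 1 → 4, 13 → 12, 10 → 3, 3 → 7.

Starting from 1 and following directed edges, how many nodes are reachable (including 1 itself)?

BFS from 1 visits: 1, 13, 11, 8, 6, 4, 2, 12, 10, 9, 7, 5, 3
Reachable nodes: 13 of 15 total.

13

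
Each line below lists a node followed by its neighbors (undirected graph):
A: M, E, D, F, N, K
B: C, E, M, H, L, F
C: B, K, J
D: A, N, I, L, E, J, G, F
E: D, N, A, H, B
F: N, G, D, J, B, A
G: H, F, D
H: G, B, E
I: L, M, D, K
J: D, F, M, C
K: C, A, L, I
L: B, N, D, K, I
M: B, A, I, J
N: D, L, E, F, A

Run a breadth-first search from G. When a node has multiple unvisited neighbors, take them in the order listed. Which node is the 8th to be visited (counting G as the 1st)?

Visit G; enqueue H, F, D → queue [H, F, D]
Visit H; enqueue B, E → queue [F, D, B, E]
Visit F; enqueue N, J, A → queue [D, B, E, N, J, A]
Visit D; enqueue I, L → queue [B, E, N, J, A, I, L]
Visit B; enqueue C, M → queue [E, N, J, A, I, L, C, M]
Visit E → queue [N, J, A, I, L, C, M]
Visit N → queue [J, A, I, L, C, M]
Visit J → queue [A, I, L, C, M]
Visit A; enqueue K → queue [I, L, C, M, K]
Visit I → queue [L, C, M, K]
Visit L → queue [C, M, K]
Visit C → queue [M, K]
Visit M → queue [K]
Visit K → queue []

Visit order: G, H, F, D, B, E, N, J, A, I, L, C, M, K

J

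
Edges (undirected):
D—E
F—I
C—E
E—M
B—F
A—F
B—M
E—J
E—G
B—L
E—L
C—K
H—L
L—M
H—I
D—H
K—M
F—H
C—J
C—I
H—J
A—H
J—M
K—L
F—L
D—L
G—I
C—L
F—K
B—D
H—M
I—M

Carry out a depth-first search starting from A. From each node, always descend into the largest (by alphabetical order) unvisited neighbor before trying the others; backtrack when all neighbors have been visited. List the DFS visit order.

Visit A
A → H
H → M
M → L
L → K
K → F
F → I
I → G
G → E
E → J
J → C
E → D
D → B

A -> H -> M -> L -> K -> F -> I -> G -> E -> J -> C -> D -> B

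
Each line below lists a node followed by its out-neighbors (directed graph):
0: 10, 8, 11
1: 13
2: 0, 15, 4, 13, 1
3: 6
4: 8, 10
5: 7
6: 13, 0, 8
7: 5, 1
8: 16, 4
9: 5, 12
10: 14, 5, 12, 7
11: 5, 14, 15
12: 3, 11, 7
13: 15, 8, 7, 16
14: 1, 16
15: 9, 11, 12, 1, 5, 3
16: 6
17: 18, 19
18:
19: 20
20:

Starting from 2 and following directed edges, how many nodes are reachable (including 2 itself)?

17

BFS from 2 visits: 2, 0, 15, 4, 13, 1, 10, 8, 11, 9, 12, 5, 3, 7, 16, 14, 6
Reachable nodes: 17 of 21 total.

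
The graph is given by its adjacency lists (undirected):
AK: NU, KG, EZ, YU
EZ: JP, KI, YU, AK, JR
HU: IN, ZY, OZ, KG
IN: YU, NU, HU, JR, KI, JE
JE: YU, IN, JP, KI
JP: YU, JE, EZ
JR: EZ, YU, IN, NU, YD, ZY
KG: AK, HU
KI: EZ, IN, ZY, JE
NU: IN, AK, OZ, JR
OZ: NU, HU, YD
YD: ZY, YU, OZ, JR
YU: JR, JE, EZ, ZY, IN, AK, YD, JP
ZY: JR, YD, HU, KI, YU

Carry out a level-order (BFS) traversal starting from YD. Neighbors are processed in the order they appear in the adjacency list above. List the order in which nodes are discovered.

YD, ZY, YU, OZ, JR, HU, KI, JE, EZ, IN, AK, JP, NU, KG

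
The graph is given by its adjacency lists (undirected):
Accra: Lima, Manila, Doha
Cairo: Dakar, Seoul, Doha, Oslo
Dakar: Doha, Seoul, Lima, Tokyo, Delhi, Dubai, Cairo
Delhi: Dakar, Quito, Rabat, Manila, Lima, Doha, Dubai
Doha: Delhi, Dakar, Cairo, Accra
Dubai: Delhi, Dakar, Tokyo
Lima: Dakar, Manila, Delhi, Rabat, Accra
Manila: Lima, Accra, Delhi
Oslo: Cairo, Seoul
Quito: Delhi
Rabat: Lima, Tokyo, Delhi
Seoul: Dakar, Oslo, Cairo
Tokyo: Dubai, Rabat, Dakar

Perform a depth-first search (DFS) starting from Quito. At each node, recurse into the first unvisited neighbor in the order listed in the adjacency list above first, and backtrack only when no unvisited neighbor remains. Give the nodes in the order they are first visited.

Visit Quito
Quito → Delhi
Delhi → Dakar
Dakar → Doha
Doha → Cairo
Cairo → Seoul
Seoul → Oslo
Doha → Accra
Accra → Lima
Lima → Manila
Lima → Rabat
Rabat → Tokyo
Tokyo → Dubai

Quito, Delhi, Dakar, Doha, Cairo, Seoul, Oslo, Accra, Lima, Manila, Rabat, Tokyo, Dubai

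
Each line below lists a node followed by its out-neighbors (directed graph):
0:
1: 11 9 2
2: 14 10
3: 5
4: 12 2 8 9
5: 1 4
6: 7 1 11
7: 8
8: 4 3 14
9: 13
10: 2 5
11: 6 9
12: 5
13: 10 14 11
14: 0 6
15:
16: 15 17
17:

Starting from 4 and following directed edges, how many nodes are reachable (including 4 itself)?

15

BFS from 4 visits: 4, 12, 2, 8, 9, 5, 14, 10, 3, 13, 1, 0, 6, 11, 7
Reachable nodes: 15 of 18 total.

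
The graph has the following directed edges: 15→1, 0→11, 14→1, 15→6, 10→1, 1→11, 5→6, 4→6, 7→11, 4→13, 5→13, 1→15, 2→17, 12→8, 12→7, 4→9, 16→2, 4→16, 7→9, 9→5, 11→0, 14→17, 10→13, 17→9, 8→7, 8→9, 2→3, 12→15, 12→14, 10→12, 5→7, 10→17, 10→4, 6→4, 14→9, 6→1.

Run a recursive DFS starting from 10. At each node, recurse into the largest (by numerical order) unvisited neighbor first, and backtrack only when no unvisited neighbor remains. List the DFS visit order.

10 17 9 5 13 7 11 0 6 4 16 2 3 1 15 12 14 8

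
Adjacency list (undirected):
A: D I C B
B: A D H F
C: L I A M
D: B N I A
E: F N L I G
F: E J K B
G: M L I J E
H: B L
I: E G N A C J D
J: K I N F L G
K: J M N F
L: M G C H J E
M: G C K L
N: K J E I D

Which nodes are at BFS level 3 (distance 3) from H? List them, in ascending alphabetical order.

I, K, N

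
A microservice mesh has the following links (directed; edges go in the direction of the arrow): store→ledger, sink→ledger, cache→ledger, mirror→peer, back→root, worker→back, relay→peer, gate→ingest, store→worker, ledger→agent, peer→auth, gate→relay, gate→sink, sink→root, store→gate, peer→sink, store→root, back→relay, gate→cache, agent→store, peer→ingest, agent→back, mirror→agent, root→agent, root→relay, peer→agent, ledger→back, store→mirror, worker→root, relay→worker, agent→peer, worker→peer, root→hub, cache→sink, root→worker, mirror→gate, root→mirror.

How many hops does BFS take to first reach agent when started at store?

Level 0: store
Level 1: gate, ledger, mirror, root, worker
Level 2: agent, back, cache, hub, ingest, peer, relay, sink
Level 3: auth
agent first appears at level 2.

2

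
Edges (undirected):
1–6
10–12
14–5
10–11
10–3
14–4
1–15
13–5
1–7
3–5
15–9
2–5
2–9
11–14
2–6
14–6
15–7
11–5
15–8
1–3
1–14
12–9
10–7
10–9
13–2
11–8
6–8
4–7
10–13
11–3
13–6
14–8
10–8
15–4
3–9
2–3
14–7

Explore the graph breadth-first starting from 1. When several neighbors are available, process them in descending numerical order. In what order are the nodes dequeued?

1, 15, 14, 7, 6, 3, 9, 8, 4, 11, 5, 10, 13, 2, 12

Visit 1; enqueue 15, 14, 7, 6, 3 → queue [15, 14, 7, 6, 3]
Visit 15; enqueue 9, 8, 4 → queue [14, 7, 6, 3, 9, 8, 4]
Visit 14; enqueue 11, 5 → queue [7, 6, 3, 9, 8, 4, 11, 5]
Visit 7; enqueue 10 → queue [6, 3, 9, 8, 4, 11, 5, 10]
Visit 6; enqueue 13, 2 → queue [3, 9, 8, 4, 11, 5, 10, 13, 2]
Visit 3 → queue [9, 8, 4, 11, 5, 10, 13, 2]
Visit 9; enqueue 12 → queue [8, 4, 11, 5, 10, 13, 2, 12]
Visit 8 → queue [4, 11, 5, 10, 13, 2, 12]
Visit 4 → queue [11, 5, 10, 13, 2, 12]
Visit 11 → queue [5, 10, 13, 2, 12]
Visit 5 → queue [10, 13, 2, 12]
Visit 10 → queue [13, 2, 12]
Visit 13 → queue [2, 12]
Visit 2 → queue [12]
Visit 12 → queue []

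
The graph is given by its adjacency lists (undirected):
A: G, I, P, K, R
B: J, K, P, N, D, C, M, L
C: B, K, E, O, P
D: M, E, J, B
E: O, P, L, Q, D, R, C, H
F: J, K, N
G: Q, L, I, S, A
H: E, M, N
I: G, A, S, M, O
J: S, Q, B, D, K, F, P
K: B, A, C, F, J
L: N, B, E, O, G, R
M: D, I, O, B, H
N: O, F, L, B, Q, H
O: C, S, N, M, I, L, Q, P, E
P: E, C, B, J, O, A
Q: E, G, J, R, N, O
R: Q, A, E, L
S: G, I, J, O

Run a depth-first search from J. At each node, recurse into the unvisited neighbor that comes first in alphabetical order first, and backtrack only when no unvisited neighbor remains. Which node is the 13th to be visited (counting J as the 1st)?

I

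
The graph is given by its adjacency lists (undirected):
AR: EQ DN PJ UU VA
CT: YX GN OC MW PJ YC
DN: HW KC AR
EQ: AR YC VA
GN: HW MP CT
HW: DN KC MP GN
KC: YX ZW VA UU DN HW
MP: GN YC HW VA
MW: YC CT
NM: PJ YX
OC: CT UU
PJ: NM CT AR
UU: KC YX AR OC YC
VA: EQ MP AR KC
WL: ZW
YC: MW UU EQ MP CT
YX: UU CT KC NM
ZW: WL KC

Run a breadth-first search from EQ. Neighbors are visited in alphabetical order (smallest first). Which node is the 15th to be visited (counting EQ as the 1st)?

YX

Visit EQ; enqueue AR, VA, YC → queue [AR, VA, YC]
Visit AR; enqueue DN, PJ, UU → queue [VA, YC, DN, PJ, UU]
Visit VA; enqueue KC, MP → queue [YC, DN, PJ, UU, KC, MP]
Visit YC; enqueue CT, MW → queue [DN, PJ, UU, KC, MP, CT, MW]
Visit DN; enqueue HW → queue [PJ, UU, KC, MP, CT, MW, HW]
Visit PJ; enqueue NM → queue [UU, KC, MP, CT, MW, HW, NM]
Visit UU; enqueue OC, YX → queue [KC, MP, CT, MW, HW, NM, OC, YX]
Visit KC; enqueue ZW → queue [MP, CT, MW, HW, NM, OC, YX, ZW]
Visit MP; enqueue GN → queue [CT, MW, HW, NM, OC, YX, ZW, GN]
Visit CT → queue [MW, HW, NM, OC, YX, ZW, GN]
Visit MW → queue [HW, NM, OC, YX, ZW, GN]
Visit HW → queue [NM, OC, YX, ZW, GN]
Visit NM → queue [OC, YX, ZW, GN]
Visit OC → queue [YX, ZW, GN]
Visit YX → queue [ZW, GN]
Visit ZW; enqueue WL → queue [GN, WL]
Visit GN → queue [WL]
Visit WL → queue []

Visit order: EQ, AR, VA, YC, DN, PJ, UU, KC, MP, CT, MW, HW, NM, OC, YX, ZW, GN, WL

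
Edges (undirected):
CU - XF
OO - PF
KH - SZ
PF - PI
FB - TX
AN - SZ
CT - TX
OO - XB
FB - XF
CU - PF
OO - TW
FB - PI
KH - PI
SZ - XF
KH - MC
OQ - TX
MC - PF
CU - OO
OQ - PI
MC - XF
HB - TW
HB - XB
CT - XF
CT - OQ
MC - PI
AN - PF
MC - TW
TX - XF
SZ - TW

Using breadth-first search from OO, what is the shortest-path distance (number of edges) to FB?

3

Level 0: OO
Level 1: CU, PF, TW, XB
Level 2: AN, HB, MC, PI, SZ, XF
Level 3: CT, FB, KH, OQ, TX
FB first appears at level 3.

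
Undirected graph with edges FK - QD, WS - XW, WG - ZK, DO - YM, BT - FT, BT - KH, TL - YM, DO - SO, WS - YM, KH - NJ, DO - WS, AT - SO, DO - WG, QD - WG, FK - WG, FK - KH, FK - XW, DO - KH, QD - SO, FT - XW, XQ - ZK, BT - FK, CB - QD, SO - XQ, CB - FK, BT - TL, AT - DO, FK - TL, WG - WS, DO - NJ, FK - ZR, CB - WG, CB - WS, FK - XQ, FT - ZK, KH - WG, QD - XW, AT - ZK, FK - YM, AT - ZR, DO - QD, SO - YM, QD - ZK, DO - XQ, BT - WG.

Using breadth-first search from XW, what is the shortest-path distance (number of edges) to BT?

Level 0: XW
Level 1: FK, FT, QD, WS
Level 2: BT, CB, DO, KH, SO, TL, WG, XQ, YM, ZK, ZR
Level 3: AT, NJ
BT first appears at level 2.

2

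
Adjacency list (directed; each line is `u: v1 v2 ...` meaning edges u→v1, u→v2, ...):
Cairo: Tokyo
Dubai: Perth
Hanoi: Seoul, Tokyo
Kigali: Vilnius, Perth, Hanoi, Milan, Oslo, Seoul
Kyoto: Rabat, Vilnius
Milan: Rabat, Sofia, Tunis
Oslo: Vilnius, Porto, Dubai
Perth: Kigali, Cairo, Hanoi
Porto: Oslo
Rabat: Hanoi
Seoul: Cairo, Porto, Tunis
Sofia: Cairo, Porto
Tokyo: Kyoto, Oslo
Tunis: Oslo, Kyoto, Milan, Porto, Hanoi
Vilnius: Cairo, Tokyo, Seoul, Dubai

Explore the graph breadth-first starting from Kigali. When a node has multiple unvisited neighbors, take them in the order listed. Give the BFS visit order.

Kigali -> Vilnius -> Perth -> Hanoi -> Milan -> Oslo -> Seoul -> Cairo -> Tokyo -> Dubai -> Rabat -> Sofia -> Tunis -> Porto -> Kyoto

Visit Kigali; enqueue Vilnius, Perth, Hanoi, Milan, Oslo, Seoul → queue [Vilnius, Perth, Hanoi, Milan, Oslo, Seoul]
Visit Vilnius; enqueue Cairo, Tokyo, Dubai → queue [Perth, Hanoi, Milan, Oslo, Seoul, Cairo, Tokyo, Dubai]
Visit Perth → queue [Hanoi, Milan, Oslo, Seoul, Cairo, Tokyo, Dubai]
Visit Hanoi → queue [Milan, Oslo, Seoul, Cairo, Tokyo, Dubai]
Visit Milan; enqueue Rabat, Sofia, Tunis → queue [Oslo, Seoul, Cairo, Tokyo, Dubai, Rabat, Sofia, Tunis]
Visit Oslo; enqueue Porto → queue [Seoul, Cairo, Tokyo, Dubai, Rabat, Sofia, Tunis, Porto]
Visit Seoul → queue [Cairo, Tokyo, Dubai, Rabat, Sofia, Tunis, Porto]
Visit Cairo → queue [Tokyo, Dubai, Rabat, Sofia, Tunis, Porto]
Visit Tokyo; enqueue Kyoto → queue [Dubai, Rabat, Sofia, Tunis, Porto, Kyoto]
Visit Dubai → queue [Rabat, Sofia, Tunis, Porto, Kyoto]
Visit Rabat → queue [Sofia, Tunis, Porto, Kyoto]
Visit Sofia → queue [Tunis, Porto, Kyoto]
Visit Tunis → queue [Porto, Kyoto]
Visit Porto → queue [Kyoto]
Visit Kyoto → queue []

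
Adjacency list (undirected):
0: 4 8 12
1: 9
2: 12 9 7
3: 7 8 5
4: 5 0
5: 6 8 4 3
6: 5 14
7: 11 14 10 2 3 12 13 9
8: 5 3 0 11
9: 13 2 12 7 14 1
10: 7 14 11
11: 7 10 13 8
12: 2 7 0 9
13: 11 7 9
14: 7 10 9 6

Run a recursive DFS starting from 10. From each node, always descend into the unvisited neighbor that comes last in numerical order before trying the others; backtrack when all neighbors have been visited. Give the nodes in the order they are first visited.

10, 14, 9, 13, 11, 8, 5, 6, 4, 0, 12, 7, 3, 2, 1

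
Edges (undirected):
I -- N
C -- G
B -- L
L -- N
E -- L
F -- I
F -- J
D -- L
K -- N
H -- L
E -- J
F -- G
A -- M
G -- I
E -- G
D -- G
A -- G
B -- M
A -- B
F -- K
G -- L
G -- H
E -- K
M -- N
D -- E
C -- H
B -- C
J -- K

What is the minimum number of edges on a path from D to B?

Level 0: D
Level 1: E, G, L
Level 2: A, B, C, F, H, I, J, K, N
Level 3: M
B first appears at level 2.

2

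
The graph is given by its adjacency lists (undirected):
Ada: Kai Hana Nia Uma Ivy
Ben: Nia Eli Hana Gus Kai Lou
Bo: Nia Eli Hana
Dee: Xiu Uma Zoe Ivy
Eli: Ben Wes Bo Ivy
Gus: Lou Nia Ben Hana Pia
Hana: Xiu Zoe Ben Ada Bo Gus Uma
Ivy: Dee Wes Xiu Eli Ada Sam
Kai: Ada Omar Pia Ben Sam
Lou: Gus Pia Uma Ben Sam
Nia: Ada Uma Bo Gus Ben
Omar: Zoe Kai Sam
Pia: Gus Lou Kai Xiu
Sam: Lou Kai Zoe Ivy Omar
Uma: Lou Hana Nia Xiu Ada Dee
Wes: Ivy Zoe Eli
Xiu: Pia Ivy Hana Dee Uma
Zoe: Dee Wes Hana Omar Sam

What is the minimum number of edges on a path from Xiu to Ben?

2

Level 0: Xiu
Level 1: Dee, Hana, Ivy, Pia, Uma
Level 2: Ada, Ben, Bo, Eli, Gus, Kai, Lou, Nia, Sam, Wes, Zoe
Level 3: Omar
Ben first appears at level 2.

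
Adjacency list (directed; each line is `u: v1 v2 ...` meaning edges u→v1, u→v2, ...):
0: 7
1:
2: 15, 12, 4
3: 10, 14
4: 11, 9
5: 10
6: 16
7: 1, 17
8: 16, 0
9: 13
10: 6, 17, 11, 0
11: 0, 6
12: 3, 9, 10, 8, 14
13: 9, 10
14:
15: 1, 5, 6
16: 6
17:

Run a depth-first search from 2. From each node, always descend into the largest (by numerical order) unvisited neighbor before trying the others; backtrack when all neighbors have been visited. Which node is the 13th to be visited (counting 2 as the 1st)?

14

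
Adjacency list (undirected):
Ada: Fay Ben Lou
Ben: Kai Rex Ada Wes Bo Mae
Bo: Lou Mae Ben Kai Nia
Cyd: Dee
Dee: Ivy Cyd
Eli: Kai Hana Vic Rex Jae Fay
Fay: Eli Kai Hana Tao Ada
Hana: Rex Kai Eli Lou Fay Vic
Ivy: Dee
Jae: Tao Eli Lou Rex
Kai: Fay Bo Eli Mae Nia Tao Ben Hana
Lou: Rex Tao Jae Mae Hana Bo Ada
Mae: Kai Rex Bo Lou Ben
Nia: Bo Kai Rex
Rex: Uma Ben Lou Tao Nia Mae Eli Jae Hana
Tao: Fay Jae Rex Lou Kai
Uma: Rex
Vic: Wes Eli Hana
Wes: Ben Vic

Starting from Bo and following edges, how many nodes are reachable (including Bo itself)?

BFS from Bo visits: Bo, Nia, Mae, Lou, Kai, Ben, Rex, Tao, Jae, Hana, Ada, Fay, Eli, Wes, Uma, Vic
Reachable nodes: 16 of 19 total.

16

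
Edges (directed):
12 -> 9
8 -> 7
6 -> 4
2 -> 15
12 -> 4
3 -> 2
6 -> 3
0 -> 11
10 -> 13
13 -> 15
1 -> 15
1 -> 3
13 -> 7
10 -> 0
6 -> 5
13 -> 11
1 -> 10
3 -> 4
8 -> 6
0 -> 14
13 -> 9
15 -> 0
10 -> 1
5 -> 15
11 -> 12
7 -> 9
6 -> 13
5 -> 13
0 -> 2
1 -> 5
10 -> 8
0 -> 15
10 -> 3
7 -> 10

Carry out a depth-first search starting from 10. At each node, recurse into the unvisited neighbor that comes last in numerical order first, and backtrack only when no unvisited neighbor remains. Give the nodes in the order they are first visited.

10, 13, 15, 0, 14, 11, 12, 9, 4, 2, 7, 8, 6, 5, 3, 1

Visit 10
10 → 13
13 → 15
15 → 0
0 → 14
0 → 11
11 → 12
12 → 9
12 → 4
0 → 2
13 → 7
10 → 8
8 → 6
6 → 5
6 → 3
10 → 1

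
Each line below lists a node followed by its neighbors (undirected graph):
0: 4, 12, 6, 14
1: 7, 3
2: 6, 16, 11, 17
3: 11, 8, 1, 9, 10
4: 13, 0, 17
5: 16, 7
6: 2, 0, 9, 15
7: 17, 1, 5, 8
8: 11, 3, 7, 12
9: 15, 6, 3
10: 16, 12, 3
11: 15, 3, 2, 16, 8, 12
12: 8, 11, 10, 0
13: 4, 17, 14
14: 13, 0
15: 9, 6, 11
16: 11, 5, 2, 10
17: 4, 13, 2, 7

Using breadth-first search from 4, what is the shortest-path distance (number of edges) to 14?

Level 0: 4
Level 1: 0, 13, 17
Level 2: 2, 6, 7, 12, 14
Level 3: 1, 5, 8, 9, 10, 11, 15, 16
Level 4: 3
14 first appears at level 2.

2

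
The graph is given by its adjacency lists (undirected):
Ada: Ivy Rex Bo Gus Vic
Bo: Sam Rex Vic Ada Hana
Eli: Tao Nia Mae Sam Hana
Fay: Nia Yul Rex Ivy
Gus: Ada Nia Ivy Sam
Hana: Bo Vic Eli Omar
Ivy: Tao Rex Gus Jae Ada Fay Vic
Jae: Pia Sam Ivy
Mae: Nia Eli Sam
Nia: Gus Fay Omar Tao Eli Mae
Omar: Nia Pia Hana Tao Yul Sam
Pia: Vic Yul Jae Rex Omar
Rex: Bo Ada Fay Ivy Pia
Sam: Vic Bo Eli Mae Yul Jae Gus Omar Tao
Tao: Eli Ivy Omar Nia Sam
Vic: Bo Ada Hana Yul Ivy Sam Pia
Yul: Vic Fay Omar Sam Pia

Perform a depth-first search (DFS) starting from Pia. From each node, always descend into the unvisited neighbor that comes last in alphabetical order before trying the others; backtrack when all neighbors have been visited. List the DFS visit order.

Visit Pia
Pia → Yul
Yul → Vic
Vic → Sam
Sam → Tao
Tao → Omar
Omar → Nia
Nia → Mae
Mae → Eli
Eli → Hana
Hana → Bo
Bo → Rex
Rex → Ivy
Ivy → Jae
Ivy → Gus
Gus → Ada
Ivy → Fay

Pia, Yul, Vic, Sam, Tao, Omar, Nia, Mae, Eli, Hana, Bo, Rex, Ivy, Jae, Gus, Ada, Fay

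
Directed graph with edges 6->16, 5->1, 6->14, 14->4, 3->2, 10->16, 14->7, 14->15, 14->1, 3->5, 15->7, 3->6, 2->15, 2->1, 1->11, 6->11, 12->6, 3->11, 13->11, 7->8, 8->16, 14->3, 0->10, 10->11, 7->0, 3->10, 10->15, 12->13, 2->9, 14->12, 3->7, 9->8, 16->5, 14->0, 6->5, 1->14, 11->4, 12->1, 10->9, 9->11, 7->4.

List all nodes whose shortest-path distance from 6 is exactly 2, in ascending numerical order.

0, 1, 3, 4, 7, 12, 15

Level 0: 6
Level 1: 5, 11, 14, 16
Level 2: 0, 1, 3, 4, 7, 12, 15
Level 3: 2, 8, 10, 13
Level 4: 9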